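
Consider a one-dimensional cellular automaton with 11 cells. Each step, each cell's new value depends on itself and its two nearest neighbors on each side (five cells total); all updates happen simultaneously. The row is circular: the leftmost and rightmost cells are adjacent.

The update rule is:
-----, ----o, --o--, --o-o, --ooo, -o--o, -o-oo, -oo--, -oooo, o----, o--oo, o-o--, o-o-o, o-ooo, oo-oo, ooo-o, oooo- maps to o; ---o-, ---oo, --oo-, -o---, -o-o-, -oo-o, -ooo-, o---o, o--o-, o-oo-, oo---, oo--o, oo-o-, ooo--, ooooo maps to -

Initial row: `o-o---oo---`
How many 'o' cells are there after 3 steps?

o-o----o---
o-o-oo-o---
o-oo---o---
count of o: 4

4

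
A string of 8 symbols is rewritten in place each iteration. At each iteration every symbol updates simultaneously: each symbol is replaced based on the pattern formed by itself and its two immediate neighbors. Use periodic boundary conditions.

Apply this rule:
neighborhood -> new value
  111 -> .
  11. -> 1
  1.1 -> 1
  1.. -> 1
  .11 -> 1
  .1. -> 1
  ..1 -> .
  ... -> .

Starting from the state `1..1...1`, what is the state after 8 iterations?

11.11..1
.11111.1
11...111
.11..1..
.111.11.
.1.11111
1111...1
...11..1

...11..1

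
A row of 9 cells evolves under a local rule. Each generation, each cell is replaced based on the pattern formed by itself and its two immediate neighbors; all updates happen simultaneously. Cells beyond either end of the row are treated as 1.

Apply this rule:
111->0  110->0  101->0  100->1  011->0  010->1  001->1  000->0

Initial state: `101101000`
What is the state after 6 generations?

generation 1: 000001101
generation 2: 100010000
generation 3: 010111001
generation 4: 010000110
generation 5: 011001000
generation 6: 000111101

000111101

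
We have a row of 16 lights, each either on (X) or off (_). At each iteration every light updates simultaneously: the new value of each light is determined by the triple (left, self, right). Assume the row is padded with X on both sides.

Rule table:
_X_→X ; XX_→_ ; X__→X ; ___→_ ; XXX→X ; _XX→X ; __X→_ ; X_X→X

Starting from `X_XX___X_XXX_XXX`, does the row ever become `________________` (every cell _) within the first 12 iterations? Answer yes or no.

_XX_X__XXXX_XXXX
XX_XXX_XXX_XXXXX
X_XXX_XXX_XXXXXX
_XXX_XXX_XXXXXXX
XXX_XXX_XXXXXXXX
XX_XXX_XXXXXXXXX
X_XXX_XXXXXXXXXX
_XXX_XXXXXXXXXXX
XXX_XXXXXXXXXXXX
XX_XXXXXXXXXXXXX
X_XXXXXXXXXXXXXX
_XXXXXXXXXXXXXXX
iteration 12 is _XXXXXXXXXXXXXXX, still not uniform _

no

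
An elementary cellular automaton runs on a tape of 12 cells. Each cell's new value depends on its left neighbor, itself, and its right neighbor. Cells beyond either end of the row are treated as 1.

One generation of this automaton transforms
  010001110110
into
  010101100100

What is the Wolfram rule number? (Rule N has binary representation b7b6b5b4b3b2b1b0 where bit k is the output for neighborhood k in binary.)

141

position 6: 111 → 1  (bit 7 = 1)
position 7: 110 → 0  (bit 6 = 0)
position 0: 101 → 0  (bit 5 = 0)
position 2: 100 → 0  (bit 4 = 0)
position 5: 011 → 1  (bit 3 = 1)
position 1: 010 → 1  (bit 2 = 1)
position 4: 001 → 0  (bit 1 = 0)
position 3: 000 → 1  (bit 0 = 1)
bits b7..b0 = 10001101 = 141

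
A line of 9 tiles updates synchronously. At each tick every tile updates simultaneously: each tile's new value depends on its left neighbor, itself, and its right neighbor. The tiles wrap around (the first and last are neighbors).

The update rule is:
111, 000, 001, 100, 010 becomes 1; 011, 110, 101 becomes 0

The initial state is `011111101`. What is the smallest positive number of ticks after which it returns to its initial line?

4

001111001
110110111
100000011
011111101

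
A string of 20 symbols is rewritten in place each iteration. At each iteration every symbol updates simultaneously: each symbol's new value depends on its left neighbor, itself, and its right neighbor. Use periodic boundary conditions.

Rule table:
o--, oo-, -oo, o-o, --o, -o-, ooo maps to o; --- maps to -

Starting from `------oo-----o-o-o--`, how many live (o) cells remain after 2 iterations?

15

-----oooo---ooooooo-
----oooooo-ooooooooo
count of o: 15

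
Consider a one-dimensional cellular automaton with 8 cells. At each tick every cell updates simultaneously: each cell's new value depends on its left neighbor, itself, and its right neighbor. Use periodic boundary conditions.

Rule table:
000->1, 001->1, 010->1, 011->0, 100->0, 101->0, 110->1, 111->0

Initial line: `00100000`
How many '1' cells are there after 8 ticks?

1

11101111
00100000  (repeats tick 0; period 2)
tick 8: 00100000
count of 1: 1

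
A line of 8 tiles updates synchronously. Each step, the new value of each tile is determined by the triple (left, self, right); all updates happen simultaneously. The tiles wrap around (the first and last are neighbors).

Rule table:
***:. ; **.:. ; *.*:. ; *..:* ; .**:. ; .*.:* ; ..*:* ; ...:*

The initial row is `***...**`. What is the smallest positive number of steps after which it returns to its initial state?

...***..
***...**

2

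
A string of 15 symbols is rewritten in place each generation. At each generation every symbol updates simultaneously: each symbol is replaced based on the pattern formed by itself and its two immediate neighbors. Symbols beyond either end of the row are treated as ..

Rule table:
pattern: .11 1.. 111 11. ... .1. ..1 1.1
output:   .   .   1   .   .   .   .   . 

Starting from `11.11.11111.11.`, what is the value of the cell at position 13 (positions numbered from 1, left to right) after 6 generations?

.

.......111.....
........1......
...............
...............  (fixed point — unchanged through generation 6)
position 13 holds .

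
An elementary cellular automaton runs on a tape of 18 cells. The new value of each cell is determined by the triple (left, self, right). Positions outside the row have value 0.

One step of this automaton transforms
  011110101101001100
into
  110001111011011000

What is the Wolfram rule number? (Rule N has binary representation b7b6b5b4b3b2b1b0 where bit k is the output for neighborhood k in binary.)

position 2: 111 → 0  (bit 7 = 0)
position 4: 110 → 0  (bit 6 = 0)
position 5: 101 → 1  (bit 5 = 1)
position 12: 100 → 0  (bit 4 = 0)
position 1: 011 → 1  (bit 3 = 1)
position 6: 010 → 1  (bit 2 = 1)
position 0: 001 → 1  (bit 1 = 1)
position 17: 000 → 0  (bit 0 = 0)
bits b7..b0 = 00101110 = 46

46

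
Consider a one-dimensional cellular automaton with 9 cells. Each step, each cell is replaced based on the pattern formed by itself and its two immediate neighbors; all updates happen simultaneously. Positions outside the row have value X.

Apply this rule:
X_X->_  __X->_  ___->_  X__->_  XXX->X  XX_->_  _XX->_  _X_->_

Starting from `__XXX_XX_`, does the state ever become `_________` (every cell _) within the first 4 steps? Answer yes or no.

yes

___X_____
_________
all cells are _ at step 2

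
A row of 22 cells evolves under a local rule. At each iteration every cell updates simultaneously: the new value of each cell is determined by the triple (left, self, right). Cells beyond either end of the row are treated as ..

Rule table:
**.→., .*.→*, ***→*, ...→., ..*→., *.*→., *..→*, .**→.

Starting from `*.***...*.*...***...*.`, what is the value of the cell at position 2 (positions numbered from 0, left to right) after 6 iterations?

*..*.*..*.**...*.*..**
**.*.**.*...*..*.**...
...*....**..**.*...*..
...**.....*....**..**.
.....*....**.....*...*
.....**.....*....**..*
position 2 holds .

.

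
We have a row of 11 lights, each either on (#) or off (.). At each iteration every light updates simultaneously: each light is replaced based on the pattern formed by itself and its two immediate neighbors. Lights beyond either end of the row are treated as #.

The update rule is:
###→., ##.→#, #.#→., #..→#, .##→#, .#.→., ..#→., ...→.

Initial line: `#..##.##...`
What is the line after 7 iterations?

##.##.###..
.#.##.#.##.
...##...##.
#..###..##.
##.#.##.##.
.#...##.##.
..#..##.##.

..#..##.##.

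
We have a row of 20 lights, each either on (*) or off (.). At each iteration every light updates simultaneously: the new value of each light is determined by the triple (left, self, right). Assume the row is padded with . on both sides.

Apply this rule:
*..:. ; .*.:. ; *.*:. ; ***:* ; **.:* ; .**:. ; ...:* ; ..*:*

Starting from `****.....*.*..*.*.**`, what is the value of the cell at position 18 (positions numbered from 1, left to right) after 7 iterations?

.

.***.****....*.....*
*.**..***.***..****.
...*.*.**..**.*.***.
***.....*.*.*....**.
.**.****......***.*.
*.*..***.*****.**...
....*.**..****..*.**
position 18 holds .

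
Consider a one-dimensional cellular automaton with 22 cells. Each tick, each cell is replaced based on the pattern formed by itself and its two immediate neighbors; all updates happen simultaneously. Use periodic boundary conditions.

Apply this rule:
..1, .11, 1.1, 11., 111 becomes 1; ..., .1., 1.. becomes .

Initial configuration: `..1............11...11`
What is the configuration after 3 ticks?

.1............111..111
1............1111.1111
1...........1111111111

1...........1111111111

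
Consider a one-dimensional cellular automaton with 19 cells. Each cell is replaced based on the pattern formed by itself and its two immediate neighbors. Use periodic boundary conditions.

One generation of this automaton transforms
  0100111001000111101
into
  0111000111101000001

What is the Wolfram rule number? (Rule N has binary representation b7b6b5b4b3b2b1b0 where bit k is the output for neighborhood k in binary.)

position 5: 111 → 0  (bit 7 = 0)
position 6: 110 → 0  (bit 6 = 0)
position 0: 101 → 0  (bit 5 = 0)
position 2: 100 → 1  (bit 4 = 1)
position 4: 011 → 0  (bit 3 = 0)
position 1: 010 → 1  (bit 2 = 1)
position 3: 001 → 1  (bit 1 = 1)
position 11: 000 → 0  (bit 0 = 0)
bits b7..b0 = 00010110 = 22

22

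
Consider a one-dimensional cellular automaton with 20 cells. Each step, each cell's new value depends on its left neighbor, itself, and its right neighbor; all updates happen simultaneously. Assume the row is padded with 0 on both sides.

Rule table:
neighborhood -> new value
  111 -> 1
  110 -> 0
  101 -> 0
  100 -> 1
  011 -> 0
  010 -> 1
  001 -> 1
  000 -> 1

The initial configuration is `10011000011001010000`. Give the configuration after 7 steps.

11110111100011001111

step 1: 11100111100111011111
step 2: 01011011011010001110
step 3: 11000000000011110101
step 4: 00111111111101100101
step 5: 11011111111000011101
step 6: 00001111110111101001
step 7: 11110111100011001111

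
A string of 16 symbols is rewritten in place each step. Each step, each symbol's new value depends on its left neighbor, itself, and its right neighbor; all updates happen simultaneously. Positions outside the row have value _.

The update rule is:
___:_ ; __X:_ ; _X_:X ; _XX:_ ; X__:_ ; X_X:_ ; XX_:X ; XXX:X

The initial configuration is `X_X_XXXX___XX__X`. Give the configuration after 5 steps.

X_X____X____X__X

X_X__XXX____X__X
X_X___XX____X__X
X_X____X____X__X
X_X____X____X__X  (fixed point — unchanged through step 5)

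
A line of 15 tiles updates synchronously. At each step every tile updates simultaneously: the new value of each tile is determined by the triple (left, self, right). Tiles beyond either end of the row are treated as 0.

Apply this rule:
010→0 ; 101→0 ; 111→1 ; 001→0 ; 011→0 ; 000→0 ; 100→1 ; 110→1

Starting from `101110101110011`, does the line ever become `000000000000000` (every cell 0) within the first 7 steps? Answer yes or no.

no

000110000111001
000011000011100
000001100001110
000000110000111
000000011000011
000000001100001
000000000110000
step 7 is 000000000110000, still not uniform 0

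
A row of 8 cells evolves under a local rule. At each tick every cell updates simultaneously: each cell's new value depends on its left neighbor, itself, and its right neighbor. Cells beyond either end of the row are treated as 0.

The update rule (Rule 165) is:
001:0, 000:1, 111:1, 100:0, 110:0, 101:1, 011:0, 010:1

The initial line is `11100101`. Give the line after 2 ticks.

01010010

01000111
01010010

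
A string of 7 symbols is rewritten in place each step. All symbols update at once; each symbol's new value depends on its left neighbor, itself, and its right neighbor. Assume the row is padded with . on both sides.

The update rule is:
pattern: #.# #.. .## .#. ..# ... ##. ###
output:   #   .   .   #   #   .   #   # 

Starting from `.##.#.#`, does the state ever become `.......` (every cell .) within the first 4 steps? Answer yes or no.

#.#####
##.####
.##.###
#.##.##
step 4 is #.##.##, still not uniform .

no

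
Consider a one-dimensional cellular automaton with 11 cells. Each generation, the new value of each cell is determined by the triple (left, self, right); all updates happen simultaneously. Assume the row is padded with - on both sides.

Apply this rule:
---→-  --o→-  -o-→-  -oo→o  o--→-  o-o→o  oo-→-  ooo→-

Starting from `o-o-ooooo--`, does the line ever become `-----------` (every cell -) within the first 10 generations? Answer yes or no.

yes

generation 1: -o-oo------
generation 2: --oo-------
generation 3: --o--------
generation 4: -----------
all cells are - at generation 4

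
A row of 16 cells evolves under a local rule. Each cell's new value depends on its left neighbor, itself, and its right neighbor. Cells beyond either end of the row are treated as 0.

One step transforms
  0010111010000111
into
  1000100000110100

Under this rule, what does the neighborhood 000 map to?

At position 0 the neighborhood is 000; the next row has 1 there.

1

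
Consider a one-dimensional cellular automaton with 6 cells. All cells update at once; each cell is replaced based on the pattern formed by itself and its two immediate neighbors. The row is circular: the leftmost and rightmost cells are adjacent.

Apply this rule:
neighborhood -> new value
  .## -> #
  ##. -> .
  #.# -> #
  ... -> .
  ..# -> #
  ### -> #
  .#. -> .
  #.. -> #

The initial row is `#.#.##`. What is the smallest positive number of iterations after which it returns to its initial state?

6

iteration 1: .#.###
iteration 2: #.###.
iteration 3: .###.#
iteration 4: ###.#.
iteration 5: ##.#.#
iteration 6: #.#.##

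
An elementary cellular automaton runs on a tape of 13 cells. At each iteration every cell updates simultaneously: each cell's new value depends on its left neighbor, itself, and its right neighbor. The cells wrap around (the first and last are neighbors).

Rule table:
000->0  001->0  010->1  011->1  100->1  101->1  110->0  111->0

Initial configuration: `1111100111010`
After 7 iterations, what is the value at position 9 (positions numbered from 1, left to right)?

0

1000010100111
0100011110100
0110010001110
0101011001001
1111110101101
0000001111011
1000001000110
position 9 holds 0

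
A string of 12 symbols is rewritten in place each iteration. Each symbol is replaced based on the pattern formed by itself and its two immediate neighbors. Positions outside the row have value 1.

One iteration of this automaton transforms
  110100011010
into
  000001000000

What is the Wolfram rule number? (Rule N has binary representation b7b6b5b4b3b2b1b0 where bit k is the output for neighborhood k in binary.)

1

position 0: 111 → 0  (bit 7 = 0)
position 1: 110 → 0  (bit 6 = 0)
position 2: 101 → 0  (bit 5 = 0)
position 4: 100 → 0  (bit 4 = 0)
position 7: 011 → 0  (bit 3 = 0)
position 3: 010 → 0  (bit 2 = 0)
position 6: 001 → 0  (bit 1 = 0)
position 5: 000 → 1  (bit 0 = 1)
bits b7..b0 = 00000001 = 1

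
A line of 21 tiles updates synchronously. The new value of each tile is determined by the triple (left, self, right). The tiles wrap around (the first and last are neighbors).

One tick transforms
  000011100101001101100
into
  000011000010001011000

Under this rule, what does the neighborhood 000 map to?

At position 0 the neighborhood is 000; the next row has 0 there.

0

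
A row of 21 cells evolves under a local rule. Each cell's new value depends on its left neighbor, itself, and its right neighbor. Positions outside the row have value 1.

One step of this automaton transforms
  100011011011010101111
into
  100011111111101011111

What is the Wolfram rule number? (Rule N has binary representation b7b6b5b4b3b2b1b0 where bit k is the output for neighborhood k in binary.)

position 18: 111 → 1  (bit 7 = 1)
position 0: 110 → 1  (bit 6 = 1)
position 6: 101 → 1  (bit 5 = 1)
position 1: 100 → 0  (bit 4 = 0)
position 4: 011 → 1  (bit 3 = 1)
position 13: 010 → 0  (bit 2 = 0)
position 3: 001 → 0  (bit 1 = 0)
position 2: 000 → 0  (bit 0 = 0)
bits b7..b0 = 11101000 = 232

232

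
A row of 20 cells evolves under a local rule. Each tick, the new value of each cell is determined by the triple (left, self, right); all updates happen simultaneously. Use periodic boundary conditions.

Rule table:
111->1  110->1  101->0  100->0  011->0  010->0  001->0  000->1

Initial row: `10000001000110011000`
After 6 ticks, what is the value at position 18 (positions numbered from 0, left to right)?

tick 1: 00111100010010001010
tick 2: 10011101000000100000
tick 3: 00001100011110001110
tick 4: 11100101001110100110
tick 5: 01100000000110000010
tick 6: 00101111110010111000
position 18 holds 0

0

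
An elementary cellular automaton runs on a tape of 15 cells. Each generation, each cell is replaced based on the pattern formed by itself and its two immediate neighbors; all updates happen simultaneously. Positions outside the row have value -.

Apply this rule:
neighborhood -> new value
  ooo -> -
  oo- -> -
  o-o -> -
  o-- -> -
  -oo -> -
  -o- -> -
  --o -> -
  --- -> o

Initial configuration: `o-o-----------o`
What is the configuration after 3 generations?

----ooooooooo--

generation 1: ----ooooooooo--
generation 2: ooo-----------o
generation 3: ----ooooooooo--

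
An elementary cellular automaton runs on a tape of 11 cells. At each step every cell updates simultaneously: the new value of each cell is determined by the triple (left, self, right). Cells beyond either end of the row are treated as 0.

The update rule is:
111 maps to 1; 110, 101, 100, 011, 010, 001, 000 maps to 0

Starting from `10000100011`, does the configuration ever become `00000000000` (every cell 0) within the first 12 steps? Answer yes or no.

00000000000
all cells are 0 at step 1

yes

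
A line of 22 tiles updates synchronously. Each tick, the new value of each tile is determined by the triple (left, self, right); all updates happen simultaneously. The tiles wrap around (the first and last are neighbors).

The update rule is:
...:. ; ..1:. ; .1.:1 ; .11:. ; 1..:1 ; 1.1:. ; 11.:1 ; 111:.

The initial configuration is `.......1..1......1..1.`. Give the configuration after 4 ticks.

.11......11..11....11.

.......11.11.....11.11
1.......1..11.....1..1
11......11..11....11..
.11......11..11....11.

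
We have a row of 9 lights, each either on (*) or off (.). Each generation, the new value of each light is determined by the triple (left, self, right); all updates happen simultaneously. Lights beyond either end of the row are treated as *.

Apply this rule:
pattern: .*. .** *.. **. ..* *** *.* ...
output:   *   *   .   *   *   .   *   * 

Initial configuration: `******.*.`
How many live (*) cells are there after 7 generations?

7

.....****
.*****...
**...*.**
.*.*****.
****...**
...*.***.
.*****.**
count of *: 7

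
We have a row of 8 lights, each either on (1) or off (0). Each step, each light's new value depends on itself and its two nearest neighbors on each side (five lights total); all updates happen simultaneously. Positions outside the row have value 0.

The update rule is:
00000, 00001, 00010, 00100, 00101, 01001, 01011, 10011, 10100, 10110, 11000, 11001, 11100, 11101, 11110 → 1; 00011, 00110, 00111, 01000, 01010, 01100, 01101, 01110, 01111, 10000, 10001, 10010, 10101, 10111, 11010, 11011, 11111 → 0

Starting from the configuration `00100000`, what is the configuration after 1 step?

11100111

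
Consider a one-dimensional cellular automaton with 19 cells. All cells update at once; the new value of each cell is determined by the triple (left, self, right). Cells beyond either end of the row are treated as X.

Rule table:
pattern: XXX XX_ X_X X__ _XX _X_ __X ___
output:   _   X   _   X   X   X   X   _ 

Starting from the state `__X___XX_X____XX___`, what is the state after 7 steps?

XXXX_XXX_XX__XXXX_X
___X_X_X_XXXXX__X_X
X_XX_X_X_X___XXXX_X
X_XX_X_X_XX_XX__X_X
X_XX_X_X_XX_XXXXX_X
X_XX_X_X_XX_X___X_X
X_XX_X_X_XX_XX_XX_X

X_XX_X_X_XX_XX_XX_X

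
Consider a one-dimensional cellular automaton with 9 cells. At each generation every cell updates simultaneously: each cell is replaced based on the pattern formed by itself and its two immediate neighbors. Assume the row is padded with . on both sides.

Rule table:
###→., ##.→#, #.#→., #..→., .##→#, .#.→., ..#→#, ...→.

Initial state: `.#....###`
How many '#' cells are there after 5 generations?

#....##.#
....###..
...##.#..
..###....
.##.#....
count of #: 3

3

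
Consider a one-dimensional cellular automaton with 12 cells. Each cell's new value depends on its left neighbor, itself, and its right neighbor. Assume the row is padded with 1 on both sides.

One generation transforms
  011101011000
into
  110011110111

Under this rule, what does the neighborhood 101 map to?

1

At position 0 the neighborhood is 101; the next row has 1 there.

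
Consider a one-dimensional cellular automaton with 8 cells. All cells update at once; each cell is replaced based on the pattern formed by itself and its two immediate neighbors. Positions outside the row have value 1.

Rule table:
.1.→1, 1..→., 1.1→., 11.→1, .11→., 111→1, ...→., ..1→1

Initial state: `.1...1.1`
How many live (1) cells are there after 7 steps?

step 1: .1..11..
step 2: .1.1.1.1
step 3: .1.1.1..
step 4: .1.1.1.1  (repeats step 2; period 2)
step 7: .1.1.1..
count of 1: 3

3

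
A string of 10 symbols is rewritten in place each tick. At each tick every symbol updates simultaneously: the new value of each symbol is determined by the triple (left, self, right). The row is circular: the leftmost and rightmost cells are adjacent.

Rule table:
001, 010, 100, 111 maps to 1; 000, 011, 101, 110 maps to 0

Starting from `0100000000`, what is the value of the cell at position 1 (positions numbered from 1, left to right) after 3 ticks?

0

tick 1: 1110000000
tick 2: 0101000001
tick 3: 0101100011
position 1 holds 0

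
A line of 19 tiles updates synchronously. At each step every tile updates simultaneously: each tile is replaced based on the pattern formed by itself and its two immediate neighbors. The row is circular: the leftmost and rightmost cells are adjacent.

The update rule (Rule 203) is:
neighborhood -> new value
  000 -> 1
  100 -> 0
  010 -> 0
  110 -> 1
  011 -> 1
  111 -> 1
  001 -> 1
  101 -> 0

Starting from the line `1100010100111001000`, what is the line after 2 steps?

1101100001111010011
1101101111111000111

1101101111111000111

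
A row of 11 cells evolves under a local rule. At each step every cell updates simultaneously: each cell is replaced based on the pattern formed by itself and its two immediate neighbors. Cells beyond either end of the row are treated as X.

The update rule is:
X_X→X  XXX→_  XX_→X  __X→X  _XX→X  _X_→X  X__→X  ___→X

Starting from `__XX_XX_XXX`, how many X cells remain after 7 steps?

XXXXXXXXX__
________XXX
XXXXXXXXX__  (repeats step 1; period 2)
step 7: XXXXXXXXX__
count of X: 9

9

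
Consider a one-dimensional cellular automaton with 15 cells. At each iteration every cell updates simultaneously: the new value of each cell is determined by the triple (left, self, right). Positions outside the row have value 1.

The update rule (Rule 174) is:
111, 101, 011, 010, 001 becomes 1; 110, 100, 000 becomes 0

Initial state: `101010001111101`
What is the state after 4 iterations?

011110011111011
111100111110111
111001111101111
110011111011111

110011111011111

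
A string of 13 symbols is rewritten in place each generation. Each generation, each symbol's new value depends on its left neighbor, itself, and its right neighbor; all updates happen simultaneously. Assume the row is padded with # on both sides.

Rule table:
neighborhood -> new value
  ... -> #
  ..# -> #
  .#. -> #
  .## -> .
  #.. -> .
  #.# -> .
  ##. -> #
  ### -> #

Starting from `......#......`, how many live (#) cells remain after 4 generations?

.######.#####
..#####..####
.#.####.#.###
.#..###.#..##
count of #: 7

7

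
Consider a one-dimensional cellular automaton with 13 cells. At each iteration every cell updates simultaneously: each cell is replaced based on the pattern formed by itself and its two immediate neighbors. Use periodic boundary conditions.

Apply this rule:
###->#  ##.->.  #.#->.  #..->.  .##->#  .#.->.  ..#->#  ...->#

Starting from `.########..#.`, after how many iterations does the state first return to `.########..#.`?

13

########..#..
#######..#..#
######..#..##
#####..#..###
####..#..####
###..#..#####
##..#..######
#..#..#######
..#..########
.#..########.
#..########..
..########..#
.########..#.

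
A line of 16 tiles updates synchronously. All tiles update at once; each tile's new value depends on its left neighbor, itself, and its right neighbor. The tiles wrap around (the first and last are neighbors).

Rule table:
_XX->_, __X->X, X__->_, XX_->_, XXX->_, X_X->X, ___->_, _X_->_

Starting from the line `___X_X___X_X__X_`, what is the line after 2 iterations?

iteration 1: __X_X___X_X__X__
iteration 2: _X_X___X_X__X___

_X_X___X_X__X___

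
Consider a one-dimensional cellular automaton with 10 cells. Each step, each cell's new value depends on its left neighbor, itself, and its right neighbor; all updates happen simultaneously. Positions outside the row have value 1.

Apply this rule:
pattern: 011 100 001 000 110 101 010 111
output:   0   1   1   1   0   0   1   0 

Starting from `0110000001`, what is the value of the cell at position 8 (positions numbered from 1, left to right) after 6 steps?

0

0001111110
1110000000
0001111111
1110000000  (repeats step 2; period 2)
step 6: 1110000000
position 8 holds 0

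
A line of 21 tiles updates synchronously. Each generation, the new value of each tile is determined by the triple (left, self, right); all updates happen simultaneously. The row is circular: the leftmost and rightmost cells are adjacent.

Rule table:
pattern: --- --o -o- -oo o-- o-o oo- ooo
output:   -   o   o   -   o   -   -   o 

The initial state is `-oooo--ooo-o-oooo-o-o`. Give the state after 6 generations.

---o--oo--oooo-ooo---

generation 1: --oo-oo-o--o--oo--o-o
generation 2: oo------oooooo--ooo-o
generation 3: o-o----o-oooo-oo-o---
generation 4: o-oo--oo--oo-----oo-o
generation 5: ----oo--oo--o---o----
generation 6: ---o--oo--oooo-ooo---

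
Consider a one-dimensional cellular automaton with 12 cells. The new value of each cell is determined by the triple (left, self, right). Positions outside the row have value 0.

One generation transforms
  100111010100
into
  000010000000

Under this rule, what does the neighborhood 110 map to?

0

At position 5 the neighborhood is 110; the next row has 0 there.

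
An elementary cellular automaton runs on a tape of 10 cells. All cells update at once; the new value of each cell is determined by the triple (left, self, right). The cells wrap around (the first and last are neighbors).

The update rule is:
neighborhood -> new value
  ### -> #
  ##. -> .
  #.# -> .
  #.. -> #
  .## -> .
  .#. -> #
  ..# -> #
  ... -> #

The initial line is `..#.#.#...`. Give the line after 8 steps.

...###...#

step 1: ###.#.####
step 2: ##..#..###
step 3: #.#####.##
step 4: ...###...#
step 5: ###.#.####  (repeats step 1; period 4)
step 8: ...###...#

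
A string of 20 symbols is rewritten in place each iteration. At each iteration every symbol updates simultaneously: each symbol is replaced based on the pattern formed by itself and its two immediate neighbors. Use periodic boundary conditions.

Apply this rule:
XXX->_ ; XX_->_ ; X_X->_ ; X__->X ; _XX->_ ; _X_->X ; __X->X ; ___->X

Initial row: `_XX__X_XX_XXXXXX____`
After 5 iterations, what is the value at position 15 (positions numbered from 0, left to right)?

_

iteration 1: X__XXX__________XXXX
iteration 2: _XX___XXXXXXXXXX____
iteration 3: X__XXX__________XXXX  (repeats iteration 1; period 2)
iteration 5: X__XXX__________XXXX
position 15 holds _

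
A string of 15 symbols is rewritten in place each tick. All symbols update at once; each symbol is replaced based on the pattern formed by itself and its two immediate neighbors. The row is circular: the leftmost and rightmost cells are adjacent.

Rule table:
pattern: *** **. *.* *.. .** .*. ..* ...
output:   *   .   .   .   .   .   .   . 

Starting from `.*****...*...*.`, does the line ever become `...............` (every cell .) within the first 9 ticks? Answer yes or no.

yes

..***..........
...*...........
...............
all cells are . at tick 3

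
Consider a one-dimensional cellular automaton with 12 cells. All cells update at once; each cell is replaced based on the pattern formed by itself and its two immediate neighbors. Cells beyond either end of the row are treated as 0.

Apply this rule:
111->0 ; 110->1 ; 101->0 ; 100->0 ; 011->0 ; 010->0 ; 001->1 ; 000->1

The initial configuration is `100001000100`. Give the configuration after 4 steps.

step 1: 001110011001
step 2: 110010101010
step 3: 010100000000
step 4: 100001111111

100001111111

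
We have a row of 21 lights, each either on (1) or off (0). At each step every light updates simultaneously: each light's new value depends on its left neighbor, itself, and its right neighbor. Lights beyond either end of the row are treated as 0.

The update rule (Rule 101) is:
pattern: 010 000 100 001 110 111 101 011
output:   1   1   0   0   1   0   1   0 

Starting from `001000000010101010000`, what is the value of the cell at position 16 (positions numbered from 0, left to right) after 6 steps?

0

101011111011111110111
111100001100000011001
000101100101111001001
110110100110001001001
011011100010101001001
001100101011111001001
position 16 holds 0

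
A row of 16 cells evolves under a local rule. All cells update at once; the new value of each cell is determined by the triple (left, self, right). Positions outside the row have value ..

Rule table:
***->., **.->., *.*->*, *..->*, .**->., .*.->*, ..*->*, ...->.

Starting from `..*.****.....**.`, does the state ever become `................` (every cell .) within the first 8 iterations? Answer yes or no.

.***....*...*..*
*...*..***.*****
**.****...*.....
..*....*.***....
.***..***...*...
*...**...*.***..
**.*..*.***...*.
..******...*.***
iteration 8 is ..******...*.***, still not uniform .

no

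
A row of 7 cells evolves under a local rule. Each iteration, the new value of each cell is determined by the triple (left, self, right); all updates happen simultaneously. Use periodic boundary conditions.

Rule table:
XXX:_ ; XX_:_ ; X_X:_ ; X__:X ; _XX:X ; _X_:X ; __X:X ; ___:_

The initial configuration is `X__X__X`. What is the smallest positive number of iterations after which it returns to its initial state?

_XXXXXX
_X_____
XXX____
X__X__X

4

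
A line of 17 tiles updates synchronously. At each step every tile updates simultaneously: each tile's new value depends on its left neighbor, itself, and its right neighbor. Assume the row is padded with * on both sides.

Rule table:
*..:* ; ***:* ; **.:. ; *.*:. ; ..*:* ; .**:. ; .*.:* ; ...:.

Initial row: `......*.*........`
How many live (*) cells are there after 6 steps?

step 1: *....**.**......*
step 2: .*..*.....*....*.
step 3: .*****...***..**.
step 4: ..***.*.*.*.**...
step 5: **.*..*.*.*...*.*
step 6: *..****.*.**.**..
count of *: 10

10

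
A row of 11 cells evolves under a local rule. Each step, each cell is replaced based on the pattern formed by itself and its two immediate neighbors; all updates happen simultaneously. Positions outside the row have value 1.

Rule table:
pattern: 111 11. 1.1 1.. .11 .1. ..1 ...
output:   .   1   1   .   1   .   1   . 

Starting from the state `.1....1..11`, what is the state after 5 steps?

11..11.1.11

1....1..11.
1...1..1111
1..1..11...
1.1..111..1
11..11.1.11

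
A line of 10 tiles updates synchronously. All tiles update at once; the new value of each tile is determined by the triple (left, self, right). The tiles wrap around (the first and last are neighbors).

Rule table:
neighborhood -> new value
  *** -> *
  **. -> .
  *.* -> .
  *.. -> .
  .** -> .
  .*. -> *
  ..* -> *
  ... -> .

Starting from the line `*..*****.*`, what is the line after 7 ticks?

..*.***...
.**..*....
*...**....
*..*.....*
..**....*.
.*.....**.
**....*...

**....*...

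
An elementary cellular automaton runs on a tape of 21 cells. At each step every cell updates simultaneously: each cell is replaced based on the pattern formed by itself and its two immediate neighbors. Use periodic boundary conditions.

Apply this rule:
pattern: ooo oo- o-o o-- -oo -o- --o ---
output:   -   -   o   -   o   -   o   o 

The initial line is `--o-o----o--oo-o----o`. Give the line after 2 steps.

o-o--oo---oo-o--oo---

step 1: -o-o--ooo--oo-o--ooo-
step 2: o-o--oo---oo-o--oo---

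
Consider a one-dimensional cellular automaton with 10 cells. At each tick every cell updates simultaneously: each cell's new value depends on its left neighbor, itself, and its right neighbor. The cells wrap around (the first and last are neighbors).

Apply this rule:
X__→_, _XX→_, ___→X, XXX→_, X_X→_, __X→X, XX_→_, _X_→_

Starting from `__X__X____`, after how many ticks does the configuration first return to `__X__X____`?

XX__X__XXX
___X__X___
XXX__X__XX
____X__X__
XXXX__X__X
_____X__X_
XXXXX__X__
______X__X
_XXXXX__X_
X______X__
__XXXXX__X
_X______X_
X__XXXXX__
__X______X
_X__XXXXX_
X__X______
__X__XXXXX
_X__X_____
X__X__XXXX
__X__X____

20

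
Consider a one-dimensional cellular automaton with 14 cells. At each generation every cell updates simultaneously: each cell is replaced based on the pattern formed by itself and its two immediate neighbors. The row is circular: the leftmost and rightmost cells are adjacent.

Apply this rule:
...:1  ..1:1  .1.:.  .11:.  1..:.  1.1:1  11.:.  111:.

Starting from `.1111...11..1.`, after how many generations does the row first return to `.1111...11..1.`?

1.....11...1..
..1111...11..1
.1.....11...1.
1..1111...11..
..1.....11...1
.1..1111...11.
1..1.....11...
..1..1111...11
.1..1.....11..
1..1..1111...1
..1..1.....11.
11..1..1111...
...1..1.....11
.11..1..1111..
1...1..1.....1
..11..1..1111.
11...1..1.....
...11..1..1111
.11...1..1....
1...11..1..111
..11...1..1...
11...11..1..11
...11...1..1..
111...11..1..1
....11...1..1.
1111...11..1..
.....11...1..1
.1111...11..1.

28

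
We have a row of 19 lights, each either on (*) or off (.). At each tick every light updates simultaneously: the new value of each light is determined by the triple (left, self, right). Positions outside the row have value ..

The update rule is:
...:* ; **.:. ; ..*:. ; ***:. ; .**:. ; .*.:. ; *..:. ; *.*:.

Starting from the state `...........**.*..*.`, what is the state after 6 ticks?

...........********

**********.........
...........********
**********.........  (repeats tick 1; period 2)
tick 6: ...........********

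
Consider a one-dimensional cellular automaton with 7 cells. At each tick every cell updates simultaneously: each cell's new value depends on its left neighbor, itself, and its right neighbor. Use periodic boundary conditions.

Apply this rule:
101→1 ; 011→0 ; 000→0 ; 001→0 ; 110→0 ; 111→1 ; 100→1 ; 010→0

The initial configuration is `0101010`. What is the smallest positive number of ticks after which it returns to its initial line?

0010101
1001010
0100101
1010010
0101001
1010100
0101010

7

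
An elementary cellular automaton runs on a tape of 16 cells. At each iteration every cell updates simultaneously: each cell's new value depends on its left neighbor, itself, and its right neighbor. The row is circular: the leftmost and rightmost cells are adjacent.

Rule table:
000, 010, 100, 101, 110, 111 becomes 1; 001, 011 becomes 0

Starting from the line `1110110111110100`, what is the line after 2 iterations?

0011101101111111

0111011011111110
0011101101111111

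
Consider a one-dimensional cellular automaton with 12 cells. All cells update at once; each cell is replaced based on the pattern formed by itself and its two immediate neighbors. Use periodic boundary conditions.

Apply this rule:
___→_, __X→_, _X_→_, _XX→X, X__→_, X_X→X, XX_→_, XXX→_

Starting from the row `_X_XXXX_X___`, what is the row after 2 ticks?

__X_________

__XX___X____
__X_________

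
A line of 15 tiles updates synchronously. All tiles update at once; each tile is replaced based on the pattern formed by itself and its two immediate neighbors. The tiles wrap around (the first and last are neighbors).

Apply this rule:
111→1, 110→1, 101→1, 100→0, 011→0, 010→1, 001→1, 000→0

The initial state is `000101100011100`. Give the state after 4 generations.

011101111011101

generation 1: 001110100101100
generation 2: 010111101110100
generation 3: 111011110111100
generation 4: 011101111011101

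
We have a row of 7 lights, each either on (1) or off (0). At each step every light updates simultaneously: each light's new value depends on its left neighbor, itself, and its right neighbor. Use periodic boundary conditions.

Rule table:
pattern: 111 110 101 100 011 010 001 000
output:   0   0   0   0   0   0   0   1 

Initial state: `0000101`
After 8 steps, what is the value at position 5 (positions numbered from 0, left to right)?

step 1: 0110000
step 2: 0000111
step 3: 0110000  (repeats step 1; period 2)
step 8: 0000111
position 5 holds 1

1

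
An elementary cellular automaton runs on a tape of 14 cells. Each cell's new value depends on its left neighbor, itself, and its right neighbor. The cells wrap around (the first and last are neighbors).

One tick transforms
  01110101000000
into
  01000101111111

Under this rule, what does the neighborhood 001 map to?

0

At position 0 the neighborhood is 001; the next row has 0 there.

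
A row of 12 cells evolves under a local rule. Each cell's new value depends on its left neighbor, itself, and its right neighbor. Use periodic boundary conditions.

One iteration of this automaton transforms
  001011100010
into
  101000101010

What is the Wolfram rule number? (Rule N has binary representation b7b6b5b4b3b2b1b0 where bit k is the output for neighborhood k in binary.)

69

position 5: 111 → 0  (bit 7 = 0)
position 6: 110 → 1  (bit 6 = 1)
position 3: 101 → 0  (bit 5 = 0)
position 7: 100 → 0  (bit 4 = 0)
position 4: 011 → 0  (bit 3 = 0)
position 2: 010 → 1  (bit 2 = 1)
position 1: 001 → 0  (bit 1 = 0)
position 0: 000 → 1  (bit 0 = 1)
bits b7..b0 = 01000101 = 69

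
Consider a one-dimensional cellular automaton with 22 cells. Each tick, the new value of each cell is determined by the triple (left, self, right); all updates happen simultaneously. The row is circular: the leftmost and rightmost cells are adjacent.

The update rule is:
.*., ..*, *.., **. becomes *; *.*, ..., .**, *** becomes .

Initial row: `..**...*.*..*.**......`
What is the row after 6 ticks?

tick 1: .*.**.**.****..**.....
tick 2: **..*..*....***.**....
tick 3: .********..*..*..**..*
tick 4: ........*********.****
tick 5: *......*........*....*
tick 6: **....***......***..*.

**....***......***..*.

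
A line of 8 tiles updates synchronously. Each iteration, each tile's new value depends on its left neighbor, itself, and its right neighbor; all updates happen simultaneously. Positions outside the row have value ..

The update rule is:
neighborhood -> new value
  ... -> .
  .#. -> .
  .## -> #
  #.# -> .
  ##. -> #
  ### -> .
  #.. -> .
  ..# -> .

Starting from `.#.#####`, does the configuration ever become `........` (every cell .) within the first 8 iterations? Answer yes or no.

iteration 1: ...#...#
iteration 2: ........
all cells are . at iteration 2

yes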